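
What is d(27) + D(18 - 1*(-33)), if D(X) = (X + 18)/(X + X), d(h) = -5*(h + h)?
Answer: -9157/34 ≈ -269.32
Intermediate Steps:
d(h) = -10*h
D(X) = (18 + X)/(2*X) (D(X) = (18 + X)/((2*X)) = (18 + X)*(1/(2*X)) = (18 + X)/(2*X))
d(27) + D(18 - 1*(-33)) = -10*27 + (18 + (18 - 1*(-33)))/(2*(18 - 1*(-33))) = -270 + (18 + (18 + 33))/(2*(18 + 33)) = -270 + (½)*(18 + 51)/51 = -270 + (½)*(1/51)*69 = -270 + 23/34 = -9157/34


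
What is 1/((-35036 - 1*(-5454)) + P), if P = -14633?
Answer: -1/44215 ≈ -2.2617e-5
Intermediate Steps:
1/((-35036 - 1*(-5454)) + P) = 1/((-35036 - 1*(-5454)) - 14633) = 1/((-35036 + 5454) - 14633) = 1/(-29582 - 14633) = 1/(-44215) = -1/44215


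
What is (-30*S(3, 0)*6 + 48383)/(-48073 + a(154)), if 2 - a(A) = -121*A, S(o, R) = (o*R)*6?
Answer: -48383/29437 ≈ -1.6436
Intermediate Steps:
S(o, R) = 6*R*o (S(o, R) = (R*o)*6 = 6*R*o)
a(A) = 2 + 121*A (a(A) = 2 - (-121)*A = 2 + 121*A)
(-30*S(3, 0)*6 + 48383)/(-48073 + a(154)) = (-180*0*3*6 + 48383)/(-48073 + (2 + 121*154)) = (-30*0*6 + 48383)/(-48073 + (2 + 18634)) = (0*6 + 48383)/(-48073 + 18636) = (0 + 48383)/(-29437) = 48383*(-1/29437) = -48383/29437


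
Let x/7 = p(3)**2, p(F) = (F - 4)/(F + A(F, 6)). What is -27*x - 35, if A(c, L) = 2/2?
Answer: -749/16 ≈ -46.813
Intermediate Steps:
A(c, L) = 1 (A(c, L) = 2*(1/2) = 1)
p(F) = (-4 + F)/(1 + F) (p(F) = (F - 4)/(F + 1) = (-4 + F)/(1 + F))
x = 7/16 (x = 7*((-4 + 3)/(1 + 3))**2 = 7*(-1/4)**2 = 7*(1/16) = 7/16 ≈ 0.43750)
-27*x - 35 = -27*7/16 - 35 = -189/16 - 35 = -749/16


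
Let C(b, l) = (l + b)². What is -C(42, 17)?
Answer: -3481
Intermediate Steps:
C(b, l) = (b + l)²
-C(42, 17) = -(42 + 17)² = -1*59² = -1*3481 = -3481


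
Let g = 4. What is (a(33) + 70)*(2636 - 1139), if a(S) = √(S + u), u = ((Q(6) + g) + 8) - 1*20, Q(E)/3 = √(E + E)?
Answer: 104790 + 1497*√(25 + 6*√3) ≈ 1.1370e+5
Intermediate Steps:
Q(E) = 3*√2*√E (Q(E) = 3*√(E + E) = 3*√(2*E) = 3*(√2*√E) = 3*√2*√E)
u = -8 + 6*√3 (u = ((3*√2*√6 + 4) + 8) - 1*20 = ((6*√3 + 4) + 8) - 20 = ((4 + 6*√3) + 8) - 20 = (12 + 6*√3) - 20 = -8 + 6*√3 ≈ 2.3923)
a(S) = √(-8 + S + 6*√3) (a(S) = √(S + (-8 + 6*√3)) = √(-8 + S + 6*√3))
(a(33) + 70)*(2636 - 1139) = (√(-8 + 33 + 6*√3) + 70)*(2636 - 1139) = (√(25 + 6*√3) + 70)*1497 = (70 + √(25 + 6*√3))*1497 = 104790 + 1497*√(25 + 6*√3)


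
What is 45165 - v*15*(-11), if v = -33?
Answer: 39720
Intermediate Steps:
45165 - v*15*(-11) = 45165 - (-33*15)*(-11) = 45165 - (-495)*(-11) = 45165 - 1*5445 = 45165 - 5445 = 39720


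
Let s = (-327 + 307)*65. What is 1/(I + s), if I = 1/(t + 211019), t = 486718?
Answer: -697737/907058099 ≈ -0.00076923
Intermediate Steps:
I = 1/697737 (I = 1/(486718 + 211019) = 1/697737 ≈ 1.4332e-6)
s = -1300 (s = -20*65 = -1300)
1/(I + s) = 1/(1/697737 - 1300) = 1/(-907058099/697737) = -697737/907058099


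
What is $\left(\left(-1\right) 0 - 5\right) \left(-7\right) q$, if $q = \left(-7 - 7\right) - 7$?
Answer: $-735$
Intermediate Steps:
$q = -21$ ($q = -14 - 7 = -21$)
$\left(\left(-1\right) 0 - 5\right) \left(-7\right) q = \left(\left(-1\right) 0 - 5\right) \left(-7\right) \left(-21\right) = \left(0 + \left(-5 + 0\right)\right) \left(-7\right) \left(-21\right) = \left(0 - 5\right) \left(-7\right) \left(-21\right) = \left(-5\right) \left(-7\right) \left(-21\right) = 35 \left(-21\right) = -735$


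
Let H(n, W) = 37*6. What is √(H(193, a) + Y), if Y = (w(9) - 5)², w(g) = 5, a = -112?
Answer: √222 ≈ 14.900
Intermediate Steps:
H(n, W) = 222
Y = 0 (Y = (5 - 5)² = 0² = 0)
√(H(193, a) + Y) = √(222 + 0) = √222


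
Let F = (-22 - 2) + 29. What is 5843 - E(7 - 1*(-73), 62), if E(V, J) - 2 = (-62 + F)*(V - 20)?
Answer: 9261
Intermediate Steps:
F = 5 (F = -24 + 29 = 5)
E(V, J) = 1142 - 57*V (E(V, J) = 2 + (-62 + 5)*(V - 20) = 2 - 57*(-20 + V) = 2 + (1140 - 57*V) = 1142 - 57*V)
5843 - E(7 - 1*(-73), 62) = 5843 - (1142 - 57*(7 - 1*(-73))) = 5843 - (1142 - 57*(7 + 73)) = 5843 - (1142 - 57*80) = 5843 - (1142 - 4560) = 5843 - 1*(-3418) = 5843 + 3418 = 9261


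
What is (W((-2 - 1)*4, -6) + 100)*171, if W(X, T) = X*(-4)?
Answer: 25308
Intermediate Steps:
W(X, T) = -4*X
(W((-2 - 1)*4, -6) + 100)*171 = (-4*(-2 - 1)*4 + 100)*171 = (-(-12)*4 + 100)*171 = (-4*(-12) + 100)*171 = (48 + 100)*171 = 148*171 = 25308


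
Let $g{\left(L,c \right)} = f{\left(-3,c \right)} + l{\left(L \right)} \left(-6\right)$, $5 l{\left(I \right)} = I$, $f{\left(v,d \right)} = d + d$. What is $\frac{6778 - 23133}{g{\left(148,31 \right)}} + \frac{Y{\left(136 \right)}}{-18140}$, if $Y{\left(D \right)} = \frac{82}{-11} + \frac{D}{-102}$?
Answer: $\frac{1223807953}{8650059} \approx 141.48$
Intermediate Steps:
$f{\left(v,d \right)} = 2 d$
$l{\left(I \right)} = \frac{I}{5}$
$Y{\left(D \right)} = - \frac{82}{11} - \frac{D}{102}$ ($Y{\left(D \right)} = 82 \left(- \frac{1}{11}\right) + D \left(- \frac{1}{102}\right) = - \frac{82}{11} - \frac{D}{102}$)
$g{\left(L,c \right)} = 2 c - \frac{6 L}{5}$ ($g{\left(L,c \right)} = 2 c + \frac{L}{5} \left(-6\right) = 2 c - \frac{6 L}{5}$)
$\frac{6778 - 23133}{g{\left(148,31 \right)}} + \frac{Y{\left(136 \right)}}{-18140} = \frac{6778 - 23133}{2 \cdot 31 - \frac{888}{5}} + \frac{- \frac{82}{11} - \frac{4}{3}}{-18140} = \frac{6778 - 23133}{62 - \frac{888}{5}} + \left(- \frac{82}{11} - \frac{4}{3}\right) \left(- \frac{1}{18140}\right) = - \frac{16355}{- \frac{578}{5}} - - \frac{29}{59862} = \left(-16355\right) \left(- \frac{5}{578}\right) + \frac{29}{59862} = \frac{81775}{578} + \frac{29}{59862} = \frac{1223807953}{8650059}$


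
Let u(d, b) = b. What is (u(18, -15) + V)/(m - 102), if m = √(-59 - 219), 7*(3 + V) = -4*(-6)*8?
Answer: -3366/37387 - 33*I*√278/37387 ≈ -0.090031 - 0.014717*I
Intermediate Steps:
V = 171/7 (V = -3 + (-4*(-6)*8)/7 = -3 + (24*8)/7 = -3 + (⅐)*192 = -3 + 192/7 = 171/7 ≈ 24.429)
m = I*√278 (m = √(-278) = I*√278 ≈ 16.673*I)
(u(18, -15) + V)/(m - 102) = (-15 + 171/7)/(I*√278 - 102) = 66/(7*(-102 + I*√278))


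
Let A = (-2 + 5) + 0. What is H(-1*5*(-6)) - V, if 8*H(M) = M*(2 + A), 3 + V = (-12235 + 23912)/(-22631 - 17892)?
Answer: 3572209/162092 ≈ 22.038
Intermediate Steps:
A = 3 (A = 3 + 0 = 3)
V = -133246/40523 (V = -3 + (-12235 + 23912)/(-22631 - 17892) = -3 + 11677/(-40523) = -3 + 11677*(-1/40523) = -3 - 11677/40523 = -133246/40523 ≈ -3.2882)
H(M) = 5*M/8 (H(M) = (M*(2 + 3))/8 = (M*5)/8 = (5*M)/8 = 5*M/8)
H(-1*5*(-6)) - V = 5*(-1*5*(-6))/8 - 1*(-133246/40523) = 5*(-5*(-6))/8 + 133246/40523 = (5/8)*30 + 133246/40523 = 75/4 + 133246/40523 = 3572209/162092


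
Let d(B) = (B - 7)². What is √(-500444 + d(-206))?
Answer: 5*I*√18203 ≈ 674.59*I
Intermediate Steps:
d(B) = (-7 + B)²
√(-500444 + d(-206)) = √(-500444 + (-7 - 206)²) = √(-500444 + (-213)²) = √(-500444 + 45369) = √(-455075) = 5*I*√18203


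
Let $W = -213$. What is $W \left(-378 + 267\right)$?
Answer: $23643$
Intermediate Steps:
$W \left(-378 + 267\right) = - 213 \left(-378 + 267\right) = \left(-213\right) \left(-111\right) = 23643$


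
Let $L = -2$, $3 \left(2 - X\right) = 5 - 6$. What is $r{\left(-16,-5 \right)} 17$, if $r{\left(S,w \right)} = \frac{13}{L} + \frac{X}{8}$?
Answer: $- \frac{2533}{24} \approx -105.54$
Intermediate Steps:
$X = \frac{7}{3}$ ($X = 2 - \frac{5 - 6}{3} = 2 - - \frac{1}{3} = 2 + \frac{1}{3} = \frac{7}{3} \approx 2.3333$)
$r{\left(S,w \right)} = - \frac{149}{24}$ ($r{\left(S,w \right)} = \frac{13}{-2} + \frac{7}{3 \cdot 8} = 13 \left(- \frac{1}{2}\right) + \frac{7}{3} \cdot \frac{1}{8} = - \frac{13}{2} + \frac{7}{24} = - \frac{149}{24}$)
$r{\left(-16,-5 \right)} 17 = \left(- \frac{149}{24}\right) 17 = - \frac{2533}{24}$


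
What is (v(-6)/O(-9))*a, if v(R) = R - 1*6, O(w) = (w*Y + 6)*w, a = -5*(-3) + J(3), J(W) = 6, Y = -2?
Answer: 7/6 ≈ 1.1667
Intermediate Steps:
a = 21 (a = -5*(-3) + 6 = 15 + 6 = 21)
O(w) = w*(6 - 2*w) (O(w) = (w*(-2) + 6)*w = (-2*w + 6)*w = (6 - 2*w)*w = w*(6 - 2*w))
v(R) = -6 + R (v(R) = R - 6 = -6 + R)
(v(-6)/O(-9))*a = ((-6 - 6)/((2*(-9)*(3 - 1*(-9)))))*21 = -12*(-1/(18*(3 + 9)))*21 = -12/(2*(-9)*12)*21 = -12/(-216)*21 = -12*(-1/216)*21 = (1/18)*21 = 7/6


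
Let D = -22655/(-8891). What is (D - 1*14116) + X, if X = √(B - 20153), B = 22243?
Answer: -125482701/8891 + √2090 ≈ -14068.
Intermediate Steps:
D = 22655/8891 (D = -22655*(-1/8891) = 22655/8891 ≈ 2.5481)
X = √2090 (X = √(22243 - 20153) = √2090 ≈ 45.716)
(D - 1*14116) + X = (22655/8891 - 1*14116) + √2090 = (22655/8891 - 14116) + √2090 = -125482701/8891 + √2090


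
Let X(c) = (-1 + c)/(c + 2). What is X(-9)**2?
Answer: 100/49 ≈ 2.0408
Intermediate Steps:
X(c) = (-1 + c)/(2 + c)
X(-9)**2 = ((-1 - 9)/(2 - 9))**2 = (-10/(-7))**2 = (-1/7*(-10))**2 = (10/7)**2 = 100/49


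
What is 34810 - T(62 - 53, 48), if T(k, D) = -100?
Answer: 34910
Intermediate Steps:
34810 - T(62 - 53, 48) = 34810 - 1*(-100) = 34810 + 100 = 34910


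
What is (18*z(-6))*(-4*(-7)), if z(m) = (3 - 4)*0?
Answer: 0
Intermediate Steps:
z(m) = 0 (z(m) = -1*0 = 0)
(18*z(-6))*(-4*(-7)) = (18*0)*(-4*(-7)) = 0*28 = 0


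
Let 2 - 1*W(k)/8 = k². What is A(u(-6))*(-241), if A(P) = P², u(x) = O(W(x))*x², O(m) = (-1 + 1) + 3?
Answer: -2811024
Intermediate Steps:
W(k) = 16 - 8*k²
O(m) = 3 (O(m) = 0 + 3 = 3)
u(x) = 3*x²
A(u(-6))*(-241) = (3*(-6)²)²*(-241) = (3*36)²*(-241) = 108²*(-241) = 11664*(-241) = -2811024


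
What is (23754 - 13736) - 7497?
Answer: 2521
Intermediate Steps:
(23754 - 13736) - 7497 = 10018 - 7497 = 2521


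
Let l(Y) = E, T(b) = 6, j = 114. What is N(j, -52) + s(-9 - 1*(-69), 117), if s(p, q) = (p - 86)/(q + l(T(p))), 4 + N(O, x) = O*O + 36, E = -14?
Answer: 1341858/103 ≈ 13028.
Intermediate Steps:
l(Y) = -14
N(O, x) = 32 + O**2 (N(O, x) = -4 + (O*O + 36) = -4 + (O**2 + 36) = -4 + (36 + O**2) = 32 + O**2)
s(p, q) = (-86 + p)/(-14 + q) (s(p, q) = (p - 86)/(q - 14) = (-86 + p)/(-14 + q))
N(j, -52) + s(-9 - 1*(-69), 117) = (32 + 114**2) + (-86 + (-9 - 1*(-69)))/(-14 + 117) = (32 + 12996) + (-86 + (-9 + 69))/103 = 13028 + (-86 + 60)/103 = 13028 + (1/103)*(-26) = 13028 - 26/103 = 1341858/103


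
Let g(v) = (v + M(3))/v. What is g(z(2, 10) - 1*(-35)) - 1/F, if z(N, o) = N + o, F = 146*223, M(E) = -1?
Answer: 1497621/1530226 ≈ 0.97869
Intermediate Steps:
F = 32558
g(v) = (-1 + v)/v (g(v) = (v - 1)/v = (-1 + v)/v)
g(z(2, 10) - 1*(-35)) - 1/F = (-1 + ((2 + 10) - 1*(-35)))/((2 + 10) - 1*(-35)) - 1/32558 = (-1 + (12 + 35))/(12 + 35) - 1*1/32558 = (-1 + 47)/47 - 1/32558 = (1/47)*46 - 1/32558 = 46/47 - 1/32558 = 1497621/1530226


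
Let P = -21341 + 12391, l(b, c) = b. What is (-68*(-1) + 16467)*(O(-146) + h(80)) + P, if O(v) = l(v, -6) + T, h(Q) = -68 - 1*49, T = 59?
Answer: -3382090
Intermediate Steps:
h(Q) = -117 (h(Q) = -68 - 49 = -117)
P = -8950
O(v) = 59 + v (O(v) = v + 59 = 59 + v)
(-68*(-1) + 16467)*(O(-146) + h(80)) + P = (-68*(-1) + 16467)*((59 - 146) - 117) - 8950 = (68 + 16467)*(-87 - 117) - 8950 = 16535*(-204) - 8950 = -3373140 - 8950 = -3382090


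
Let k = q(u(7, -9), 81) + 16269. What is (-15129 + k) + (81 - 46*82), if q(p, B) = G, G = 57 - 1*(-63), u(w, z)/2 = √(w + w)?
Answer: -2431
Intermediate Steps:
u(w, z) = 2*√2*√w (u(w, z) = 2*√(w + w) = 2*√(2*w) = 2*(√2*√w) = 2*√2*√w)
G = 120 (G = 57 + 63 = 120)
q(p, B) = 120
k = 16389 (k = 120 + 16269 = 16389)
(-15129 + k) + (81 - 46*82) = (-15129 + 16389) + (81 - 46*82) = 1260 + (81 - 3772) = 1260 - 3691 = -2431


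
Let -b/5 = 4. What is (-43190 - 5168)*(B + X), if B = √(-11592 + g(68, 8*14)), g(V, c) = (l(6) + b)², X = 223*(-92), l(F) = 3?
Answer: 992112728 - 48358*I*√11303 ≈ 9.9211e+8 - 5.1412e+6*I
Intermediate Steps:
b = -20 (b = -5*4 = -20)
X = -20516
g(V, c) = 289 (g(V, c) = (3 - 20)² = (-17)² = 289)
B = I*√11303 (B = √(-11592 + 289) = √(-11303) = I*√11303 ≈ 106.32*I)
(-43190 - 5168)*(B + X) = (-43190 - 5168)*(I*√11303 - 20516) = -48358*(-20516 + I*√11303) = 992112728 - 48358*I*√11303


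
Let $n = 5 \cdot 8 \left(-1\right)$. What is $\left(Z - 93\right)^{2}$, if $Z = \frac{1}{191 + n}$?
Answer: $\frac{197177764}{22801} \approx 8647.8$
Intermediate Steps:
$n = -40$ ($n = 40 \left(-1\right) = -40$)
$Z = \frac{1}{151}$ ($Z = \frac{1}{191 - 40} = \frac{1}{151} \approx 0.0066225$)
$\left(Z - 93\right)^{2} = \left(\frac{1}{151} - 93\right)^{2} = \left(- \frac{14042}{151}\right)^{2} = \frac{197177764}{22801}$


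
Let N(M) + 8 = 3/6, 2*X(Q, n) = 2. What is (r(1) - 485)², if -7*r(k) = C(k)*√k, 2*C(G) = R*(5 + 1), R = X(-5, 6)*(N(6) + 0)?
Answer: 45495025/196 ≈ 2.3212e+5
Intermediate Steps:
X(Q, n) = 1 (X(Q, n) = (½)*2 = 1)
N(M) = -15/2 (N(M) = -8 + 3/6 = -8 + 3*(⅙) = -8 + ½ = -15/2)
R = -15/2 (R = 1*(-15/2 + 0) = 1*(-15/2) = -15/2 ≈ -7.5000)
C(G) = -45/2 (C(G) = (-15*(5 + 1)/2)/2 = (-15/2*6)/2 = (½)*(-45) = -45/2)
r(k) = 45*√k/14 (r(k) = -(-45)*√k/14 = 45*√k/14)
(r(1) - 485)² = (45*√1/14 - 485)² = ((45/14)*1 - 485)² = (45/14 - 485)² = (-6745/14)² = 45495025/196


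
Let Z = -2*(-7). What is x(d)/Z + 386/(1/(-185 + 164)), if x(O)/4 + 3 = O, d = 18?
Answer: -56712/7 ≈ -8101.7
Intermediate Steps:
x(O) = -12 + 4*O
Z = 14
x(d)/Z + 386/(1/(-185 + 164)) = (-12 + 4*18)/14 + 386/(1/(-185 + 164)) = (-12 + 72)*(1/14) + 386/(1/(-21)) = 60*(1/14) + 386/(-1/21) = 30/7 + 386*(-21) = 30/7 - 8106 = -56712/7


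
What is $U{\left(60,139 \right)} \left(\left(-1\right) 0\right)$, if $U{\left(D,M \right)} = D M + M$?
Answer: $0$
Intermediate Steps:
$U{\left(D,M \right)} = M + D M$
$U{\left(60,139 \right)} \left(\left(-1\right) 0\right) = 139 \left(1 + 60\right) \left(\left(-1\right) 0\right) = 139 \cdot 61 \cdot 0 = 8479 \cdot 0 = 0$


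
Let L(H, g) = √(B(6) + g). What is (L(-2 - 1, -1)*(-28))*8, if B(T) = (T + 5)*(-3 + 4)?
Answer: -224*√10 ≈ -708.35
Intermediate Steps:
B(T) = 5 + T (B(T) = (5 + T)*1 = 5 + T)
L(H, g) = √(11 + g) (L(H, g) = √((5 + 6) + g) = √(11 + g))
(L(-2 - 1, -1)*(-28))*8 = (√(11 - 1)*(-28))*8 = (√10*(-28))*8 = -28*√10*8 = -224*√10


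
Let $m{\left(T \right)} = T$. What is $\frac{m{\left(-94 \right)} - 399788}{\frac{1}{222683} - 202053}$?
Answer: $\frac{44523461703}{22496884099} \approx 1.9791$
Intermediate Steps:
$\frac{m{\left(-94 \right)} - 399788}{\frac{1}{222683} - 202053} = \frac{-94 - 399788}{\frac{1}{222683} - 202053} = - \frac{399882}{\frac{1}{222683} - 202053} = - \frac{399882}{- \frac{44993768198}{222683}} = \left(-399882\right) \left(- \frac{222683}{44993768198}\right) = \frac{44523461703}{22496884099}$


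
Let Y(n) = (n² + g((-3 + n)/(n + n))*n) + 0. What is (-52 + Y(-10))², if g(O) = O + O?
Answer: 1225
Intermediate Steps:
g(O) = 2*O
Y(n) = -3 + n + n² (Y(n) = (n² + (2*((-3 + n)/(n + n)))*n) + 0 = (n² + (2*((-3 + n)/((2*n))))*n) + 0 = (n² + (2*((-3 + n)*(1/(2*n))))*n) + 0 = (n² + (2*((-3 + n)/(2*n)))*n) + 0 = (n² + ((-3 + n)/n)*n) + 0 = (n² + (-3 + n)) + 0 = (-3 + n + n²) + 0 = -3 + n + n²)
(-52 + Y(-10))² = (-52 + (-3 - 10 + (-10)²))² = (-52 + (-3 - 10 + 100))² = (-52 + 87)² = 35² = 1225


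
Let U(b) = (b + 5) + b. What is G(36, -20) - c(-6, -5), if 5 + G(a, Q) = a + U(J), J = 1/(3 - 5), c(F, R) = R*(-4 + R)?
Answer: -10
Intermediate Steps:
J = -½ (J = 1/(-2) = -½ ≈ -0.50000)
U(b) = 5 + 2*b (U(b) = (5 + b) + b = 5 + 2*b)
G(a, Q) = -1 + a (G(a, Q) = -5 + (a + (5 + 2*(-½))) = -5 + (a + (5 - 1)) = -5 + (a + 4) = -5 + (4 + a) = -1 + a)
G(36, -20) - c(-6, -5) = (-1 + 36) - (-5)*(-4 - 5) = 35 - (-5)*(-9) = 35 - 1*45 = 35 - 45 = -10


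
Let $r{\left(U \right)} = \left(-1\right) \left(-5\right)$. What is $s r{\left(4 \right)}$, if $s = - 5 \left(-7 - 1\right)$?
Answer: $200$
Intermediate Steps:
$r{\left(U \right)} = 5$
$s = 40$ ($s = \left(-5\right) \left(-8\right) = 40$)
$s r{\left(4 \right)} = 40 \cdot 5 = 200$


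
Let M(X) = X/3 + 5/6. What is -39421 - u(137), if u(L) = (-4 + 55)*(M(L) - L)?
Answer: -69611/2 ≈ -34806.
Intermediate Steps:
M(X) = ⅚ + X/3 (M(X) = X*(⅓) + 5*(⅙) = X/3 + ⅚ = ⅚ + X/3)
u(L) = 85/2 - 34*L (u(L) = (-4 + 55)*((⅚ + L/3) - L) = 51*(⅚ - 2*L/3) = 85/2 - 34*L)
-39421 - u(137) = -39421 - (85/2 - 34*137) = -39421 - (85/2 - 4658) = -39421 - 1*(-9231/2) = -39421 + 9231/2 = -69611/2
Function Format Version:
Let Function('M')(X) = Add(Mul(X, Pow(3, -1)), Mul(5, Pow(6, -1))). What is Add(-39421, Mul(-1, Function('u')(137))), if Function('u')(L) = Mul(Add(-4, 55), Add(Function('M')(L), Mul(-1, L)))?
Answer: Rational(-69611, 2) ≈ -34806.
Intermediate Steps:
Function('M')(X) = Add(Rational(5, 6), Mul(Rational(1, 3), X)) (Function('M')(X) = Add(Mul(X, Rational(1, 3)), Mul(5, Rational(1, 6))) = Add(Mul(Rational(1, 3), X), Rational(5, 6)) = Add(Rational(5, 6), Mul(Rational(1, 3), X)))
Function('u')(L) = Add(Rational(85, 2), Mul(-34, L)) (Function('u')(L) = Mul(Add(-4, 55), Add(Add(Rational(5, 6), Mul(Rational(1, 3), L)), Mul(-1, L))) = Mul(51, Add(Rational(5, 6), Mul(Rational(-2, 3), L))) = Add(Rational(85, 2), Mul(-34, L)))
Add(-39421, Mul(-1, Function('u')(137))) = Add(-39421, Mul(-1, Add(Rational(85, 2), Mul(-34, 137)))) = Add(-39421, Mul(-1, Add(Rational(85, 2), -4658))) = Add(-39421, Mul(-1, Rational(-9231, 2))) = Add(-39421, Rational(9231, 2)) = Rational(-69611, 2)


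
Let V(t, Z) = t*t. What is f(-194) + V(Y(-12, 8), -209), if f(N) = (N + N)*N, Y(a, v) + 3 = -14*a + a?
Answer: 98681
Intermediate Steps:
Y(a, v) = -3 - 13*a (Y(a, v) = -3 + (-14*a + a) = -3 - 13*a)
V(t, Z) = t²
f(N) = 2*N² (f(N) = (2*N)*N = 2*N²)
f(-194) + V(Y(-12, 8), -209) = 2*(-194)² + (-3 - 13*(-12))² = 2*37636 + (-3 + 156)² = 75272 + 153² = 75272 + 23409 = 98681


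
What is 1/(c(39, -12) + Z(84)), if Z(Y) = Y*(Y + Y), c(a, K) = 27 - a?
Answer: 1/14100 ≈ 7.0922e-5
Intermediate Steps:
Z(Y) = 2*Y² (Z(Y) = Y*(2*Y) = 2*Y²)
1/(c(39, -12) + Z(84)) = 1/((27 - 1*39) + 2*84²) = 1/((27 - 39) + 2*7056) = 1/(-12 + 14112) = 1/14100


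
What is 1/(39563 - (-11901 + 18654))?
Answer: 1/32810 ≈ 3.0479e-5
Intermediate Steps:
1/(39563 - (-11901 + 18654)) = 1/(39563 - 1*6753) = 1/(39563 - 6753) = 1/32810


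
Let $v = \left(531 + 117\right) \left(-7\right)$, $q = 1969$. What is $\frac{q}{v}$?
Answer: $- \frac{1969}{4536} \approx -0.43408$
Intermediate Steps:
$v = -4536$ ($v = 648 \left(-7\right) = -4536$)
$\frac{q}{v} = \frac{1969}{-4536} = 1969 \left(- \frac{1}{4536}\right) = - \frac{1969}{4536}$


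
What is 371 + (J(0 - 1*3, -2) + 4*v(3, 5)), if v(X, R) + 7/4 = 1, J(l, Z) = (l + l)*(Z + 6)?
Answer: 344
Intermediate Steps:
J(l, Z) = 2*l*(6 + Z) (J(l, Z) = (2*l)*(6 + Z) = 2*l*(6 + Z))
v(X, R) = -¾ (v(X, R) = -7/4 + 1 = -¾)
371 + (J(0 - 1*3, -2) + 4*v(3, 5)) = 371 + (2*(0 - 1*3)*(6 - 2) + 4*(-¾)) = 371 + (2*(0 - 3)*4 - 3) = 371 + (2*(-3)*4 - 3) = 371 + (-24 - 3) = 371 - 27 = 344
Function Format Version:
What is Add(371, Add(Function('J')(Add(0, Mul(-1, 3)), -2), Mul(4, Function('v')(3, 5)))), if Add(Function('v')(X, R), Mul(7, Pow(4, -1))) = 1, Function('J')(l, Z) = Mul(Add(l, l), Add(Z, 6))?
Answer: 344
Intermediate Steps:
Function('J')(l, Z) = Mul(2, l, Add(6, Z)) (Function('J')(l, Z) = Mul(Mul(2, l), Add(6, Z)) = Mul(2, l, Add(6, Z)))
Function('v')(X, R) = Rational(-3, 4) (Function('v')(X, R) = Add(Rational(-7, 4), 1) = Rational(-3, 4))
Add(371, Add(Function('J')(Add(0, Mul(-1, 3)), -2), Mul(4, Function('v')(3, 5)))) = Add(371, Add(Mul(2, Add(0, Mul(-1, 3)), Add(6, -2)), Mul(4, Rational(-3, 4)))) = Add(371, Add(Mul(2, Add(0, -3), 4), -3)) = Add(371, Add(Mul(2, -3, 4), -3)) = Add(371, Add(-24, -3)) = Add(371, -27) = 344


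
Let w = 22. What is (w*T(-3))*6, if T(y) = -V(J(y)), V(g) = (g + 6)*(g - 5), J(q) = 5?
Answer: 0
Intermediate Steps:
V(g) = (-5 + g)*(6 + g) (V(g) = (6 + g)*(-5 + g) = (-5 + g)*(6 + g))
T(y) = 0 (T(y) = -(-30 + 5 + 5²) = -(-30 + 5 + 25) = -1*0 = 0)
(w*T(-3))*6 = (22*0)*6 = 0*6 = 0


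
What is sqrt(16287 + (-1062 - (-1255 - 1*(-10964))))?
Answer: 2*sqrt(1379) ≈ 74.270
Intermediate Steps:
sqrt(16287 + (-1062 - (-1255 - 1*(-10964)))) = sqrt(16287 + (-1062 - (-1255 + 10964))) = sqrt(16287 + (-1062 - 1*9709)) = sqrt(16287 + (-1062 - 9709)) = sqrt(16287 - 10771) = sqrt(5516) = 2*sqrt(1379)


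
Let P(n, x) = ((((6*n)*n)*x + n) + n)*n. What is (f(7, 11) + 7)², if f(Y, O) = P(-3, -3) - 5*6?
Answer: 231361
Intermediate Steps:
P(n, x) = n*(2*n + 6*x*n²) (P(n, x) = (((6*n²)*x + n) + n)*n = ((6*x*n² + n) + n)*n = ((n + 6*x*n²) + n)*n = (2*n + 6*x*n²)*n = n*(2*n + 6*x*n²))
f(Y, O) = 474 (f(Y, O) = (-3)²*(2 + 6*(-3)*(-3)) - 5*6 = 9*(2 + 54) - 30 = 9*56 - 30 = 504 - 30 = 474)
(f(7, 11) + 7)² = (474 + 7)² = 481² = 231361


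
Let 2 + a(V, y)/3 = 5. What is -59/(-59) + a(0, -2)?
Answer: 10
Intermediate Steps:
a(V, y) = 9 (a(V, y) = -6 + 3*5 = -6 + 15 = 9)
-59/(-59) + a(0, -2) = -59/(-59) + 9 = -1/59*(-59) + 9 = 1 + 9 = 10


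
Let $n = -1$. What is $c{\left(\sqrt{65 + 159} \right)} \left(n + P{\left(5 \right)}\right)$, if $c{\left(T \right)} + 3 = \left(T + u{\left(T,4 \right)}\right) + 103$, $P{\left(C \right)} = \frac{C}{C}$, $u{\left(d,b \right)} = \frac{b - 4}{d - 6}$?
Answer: $0$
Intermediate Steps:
$u{\left(d,b \right)} = \frac{-4 + b}{-6 + d}$
$P{\left(C \right)} = 1$
$c{\left(T \right)} = 100 + T$ ($c{\left(T \right)} = -3 + \left(\left(T + \frac{-4 + 4}{-6 + T}\right) + 103\right) = -3 + \left(\left(T + \frac{1}{-6 + T} 0\right) + 103\right) = -3 + \left(\left(T + 0\right) + 103\right) = -3 + \left(T + 103\right) = -3 + \left(103 + T\right) = 100 + T$)
$c{\left(\sqrt{65 + 159} \right)} \left(n + P{\left(5 \right)}\right) = \left(100 + \sqrt{65 + 159}\right) \left(-1 + 1\right) = \left(100 + \sqrt{224}\right) 0 = \left(100 + 4 \sqrt{14}\right) 0 = 0$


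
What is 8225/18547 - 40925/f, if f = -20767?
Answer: 929844550/385165549 ≈ 2.4141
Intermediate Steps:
8225/18547 - 40925/f = 8225/18547 - 40925/(-20767) = 8225*(1/18547) - 40925*(-1/20767) = 8225/18547 + 40925/20767 = 929844550/385165549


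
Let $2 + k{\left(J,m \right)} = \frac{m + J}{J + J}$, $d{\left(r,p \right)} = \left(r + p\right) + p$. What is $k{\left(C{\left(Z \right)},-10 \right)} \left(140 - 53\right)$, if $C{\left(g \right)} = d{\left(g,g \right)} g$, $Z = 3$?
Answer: $- \frac{2639}{18} \approx -146.61$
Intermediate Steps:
$d{\left(r,p \right)} = r + 2 p$ ($d{\left(r,p \right)} = \left(p + r\right) + p = r + 2 p$)
$C{\left(g \right)} = 3 g^{2}$ ($C{\left(g \right)} = \left(g + 2 g\right) g = 3 g g = 3 g^{2}$)
$k{\left(J,m \right)} = -2 + \frac{J + m}{2 J}$ ($k{\left(J,m \right)} = -2 + \frac{m + J}{J + J} = -2 + \frac{J + m}{2 J}$)
$k{\left(C{\left(Z \right)},-10 \right)} \left(140 - 53\right) = \frac{-10 - 3 \cdot 3 \cdot 3^{2}}{2 \cdot 3 \cdot 3^{2}} \left(140 - 53\right) = \frac{-10 - 3 \cdot 3 \cdot 9}{2 \cdot 3 \cdot 9} \cdot 87 = \frac{-10 - 81}{2 \cdot 27} \cdot 87 = \frac{1}{2} \cdot \frac{1}{27} \left(-10 - 81\right) 87 = \frac{1}{2} \cdot \frac{1}{27} \left(-91\right) 87 = \left(- \frac{91}{54}\right) 87 = - \frac{2639}{18}$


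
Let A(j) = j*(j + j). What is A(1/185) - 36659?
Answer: -1254654273/34225 ≈ -36659.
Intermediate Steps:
A(j) = 2*j**2 (A(j) = j*(2*j) = 2*j**2)
A(1/185) - 36659 = 2*(1/185)**2 - 36659 = 2*(1/34225) - 36659 = 2/34225 - 36659 = -1254654273/34225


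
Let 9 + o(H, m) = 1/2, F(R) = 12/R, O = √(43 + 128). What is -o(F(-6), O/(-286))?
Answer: 17/2 ≈ 8.5000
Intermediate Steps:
O = 3*√19 (O = √171 = 3*√19 ≈ 13.077)
o(H, m) = -17/2 (o(H, m) = -9 + 1/2 = -9 + ½ = -17/2)
-o(F(-6), O/(-286)) = -1*(-17/2) = 17/2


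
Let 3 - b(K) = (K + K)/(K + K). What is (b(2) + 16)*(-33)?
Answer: -594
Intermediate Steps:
b(K) = 2 (b(K) = 3 - (K + K)/(K + K) = 3 - 2*K/(2*K) = 3 - 2*K*1/(2*K) = 3 - 1*1 = 3 - 1 = 2)
(b(2) + 16)*(-33) = (2 + 16)*(-33) = 18*(-33) = -594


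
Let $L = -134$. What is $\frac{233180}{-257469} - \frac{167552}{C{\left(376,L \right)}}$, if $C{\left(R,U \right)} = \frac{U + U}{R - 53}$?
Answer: $\frac{3483494632396}{17250423} \approx 2.0194 \cdot 10^{5}$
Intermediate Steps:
$C{\left(R,U \right)} = \frac{2 U}{-53 + R}$
$\frac{233180}{-257469} - \frac{167552}{C{\left(376,L \right)}} = \frac{233180}{-257469} - \frac{167552}{2 \left(-134\right) \frac{1}{-53 + 376}} = 233180 \left(- \frac{1}{257469}\right) - \frac{167552}{2 \left(-134\right) \frac{1}{323}} = - \frac{233180}{257469} - \frac{167552}{2 \left(-134\right) \frac{1}{323}} = - \frac{233180}{257469} - \frac{167552}{- \frac{268}{323}} = - \frac{233180}{257469} - - \frac{13529824}{67} = - \frac{233180}{257469} + \frac{13529824}{67} = \frac{3483494632396}{17250423}$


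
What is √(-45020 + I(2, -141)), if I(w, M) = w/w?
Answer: I*√45019 ≈ 212.18*I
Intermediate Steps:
I(w, M) = 1
√(-45020 + I(2, -141)) = √(-45020 + 1) = √(-45019) = I*√45019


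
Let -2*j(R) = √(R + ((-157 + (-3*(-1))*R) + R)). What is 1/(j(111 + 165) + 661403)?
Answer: 2645612/1749815712413 + 2*√1223/1749815712413 ≈ 1.5120e-6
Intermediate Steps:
j(R) = -√(-157 + 5*R)/2 (j(R) = -√(R + ((-157 + (-3*(-1))*R) + R))/2 = -√(R + ((-157 + 3*R) + R))/2 = -√(R + (-157 + 4*R))/2 = -√(-157 + 5*R)/2)
1/(j(111 + 165) + 661403) = 1/(-√(-157 + 5*(111 + 165))/2 + 661403) = 1/(-√(-157 + 5*276)/2 + 661403) = 1/(-√(-157 + 1380)/2 + 661403) = 1/(-√1223/2 + 661403) = 1/(661403 - √1223/2)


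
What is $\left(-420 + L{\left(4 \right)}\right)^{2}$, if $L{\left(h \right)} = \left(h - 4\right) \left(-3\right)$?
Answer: $176400$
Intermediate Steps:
$L{\left(h \right)} = 12 - 3 h$ ($L{\left(h \right)} = \left(-4 + h\right) \left(-3\right) = 12 - 3 h$)
$\left(-420 + L{\left(4 \right)}\right)^{2} = \left(-420 + \left(12 - 12\right)\right)^{2} = \left(-420 + 0\right)^{2} = \left(-420\right)^{2} = 176400$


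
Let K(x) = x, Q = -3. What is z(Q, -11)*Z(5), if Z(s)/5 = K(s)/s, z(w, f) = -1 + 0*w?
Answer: -5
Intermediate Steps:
z(w, f) = -1 (z(w, f) = -1 + 0 = -1)
Z(s) = 5 (Z(s) = 5*(s/s) = 5*1 = 5)
z(Q, -11)*Z(5) = -1*5 = -5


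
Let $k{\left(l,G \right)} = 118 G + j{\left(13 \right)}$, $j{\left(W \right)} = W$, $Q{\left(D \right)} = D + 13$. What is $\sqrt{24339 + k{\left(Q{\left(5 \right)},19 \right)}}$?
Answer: $\sqrt{26594} \approx 163.08$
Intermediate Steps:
$Q{\left(D \right)} = 13 + D$
$k{\left(l,G \right)} = 13 + 118 G$ ($k{\left(l,G \right)} = 118 G + 13 = 13 + 118 G$)
$\sqrt{24339 + k{\left(Q{\left(5 \right)},19 \right)}} = \sqrt{24339 + \left(13 + 118 \cdot 19\right)} = \sqrt{24339 + \left(13 + 2242\right)} = \sqrt{24339 + 2255} = \sqrt{26594}$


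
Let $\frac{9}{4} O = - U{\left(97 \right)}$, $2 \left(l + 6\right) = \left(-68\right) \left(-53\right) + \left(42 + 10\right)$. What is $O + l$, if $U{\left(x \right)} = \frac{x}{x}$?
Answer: $\frac{16394}{9} \approx 1821.6$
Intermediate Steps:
$U{\left(x \right)} = 1$
$l = 1822$ ($l = -6 + \frac{\left(-68\right) \left(-53\right) + \left(42 + 10\right)}{2} = -6 + \frac{3604 + 52}{2} = -6 + \frac{1}{2} \cdot 3656 = -6 + 1828 = 1822$)
$O = - \frac{4}{9}$ ($O = \frac{4 \left(\left(-1\right) 1\right)}{9} = \frac{4}{9} \left(-1\right) = - \frac{4}{9} \approx -0.44444$)
$O + l = - \frac{4}{9} + 1822 = \frac{16394}{9}$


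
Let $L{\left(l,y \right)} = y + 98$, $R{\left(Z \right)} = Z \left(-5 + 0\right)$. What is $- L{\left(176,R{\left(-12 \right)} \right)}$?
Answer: $-158$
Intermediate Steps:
$R{\left(Z \right)} = - 5 Z$ ($R{\left(Z \right)} = Z \left(-5\right) = - 5 Z$)
$L{\left(l,y \right)} = 98 + y$
$- L{\left(176,R{\left(-12 \right)} \right)} = - (98 - -60) = - (98 + 60) = \left(-1\right) 158 = -158$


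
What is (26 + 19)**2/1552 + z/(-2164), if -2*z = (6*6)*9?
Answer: 1158381/839632 ≈ 1.3796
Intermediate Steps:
z = -162 (z = -6*6*9/2 = -18*9 = -1/2*324 = -162)
(26 + 19)**2/1552 + z/(-2164) = (26 + 19)**2/1552 - 162/(-2164) = 45**2*(1/1552) - 162*(-1/2164) = 2025*(1/1552) + 81/1082 = 2025/1552 + 81/1082 = 1158381/839632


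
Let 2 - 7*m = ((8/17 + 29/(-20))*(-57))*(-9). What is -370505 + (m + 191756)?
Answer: -425251111/2380 ≈ -1.7868e+5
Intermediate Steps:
m = 171509/2380 (m = 2/7 - (8/17 + 29/(-20))*(-57)*(-9)/7 = 2/7 - (8*(1/17) + 29*(-1/20))*(-57)*(-9)/7 = 2/7 - (8/17 - 29/20)*(-57)*(-9)/7 = 2/7 - (-333/340*(-57))*(-9)/7 = 2/7 - 18981*(-9)/2380 = 2/7 - ⅐*(-170829/340) = 2/7 + 170829/2380 = 171509/2380 ≈ 72.063)
-370505 + (m + 191756) = -370505 + (171509/2380 + 191756) = -370505 + 456550789/2380 = -425251111/2380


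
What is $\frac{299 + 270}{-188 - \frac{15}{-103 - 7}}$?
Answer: $- \frac{12518}{4133} \approx -3.0288$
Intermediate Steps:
$\frac{299 + 270}{-188 - \frac{15}{-103 - 7}} = \frac{569}{-188 - \frac{15}{-110}} = \frac{569}{-188 - - \frac{3}{22}} = \frac{569}{-188 + \frac{3}{22}} = \frac{569}{- \frac{4133}{22}} = 569 \left(- \frac{22}{4133}\right) = - \frac{12518}{4133}$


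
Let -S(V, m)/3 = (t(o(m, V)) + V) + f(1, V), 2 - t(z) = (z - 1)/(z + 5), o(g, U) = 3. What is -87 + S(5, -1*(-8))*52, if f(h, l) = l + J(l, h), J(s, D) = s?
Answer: -2700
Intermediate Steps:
f(h, l) = 2*l (f(h, l) = l + l = 2*l)
t(z) = 2 - (-1 + z)/(5 + z) (t(z) = 2 - (z - 1)/(z + 5) = 2 - (-1 + z)/(5 + z))
S(V, m) = -21/4 - 9*V (S(V, m) = -3*(((11 + 3)/(5 + 3) + V) + 2*V) = -3*((14/8 + V) + 2*V) = -3*(((⅛)*14 + V) + 2*V) = -3*((7/4 + V) + 2*V) = -3*(7/4 + 3*V) = -21/4 - 9*V)
-87 + S(5, -1*(-8))*52 = -87 + (-21/4 - 9*5)*52 = -87 + (-21/4 - 45)*52 = -87 - 201/4*52 = -87 - 2613 = -2700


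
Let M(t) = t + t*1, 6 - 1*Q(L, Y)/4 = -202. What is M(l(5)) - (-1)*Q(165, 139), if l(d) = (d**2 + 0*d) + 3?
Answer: 888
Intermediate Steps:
l(d) = 3 + d**2 (l(d) = (d**2 + 0) + 3 = d**2 + 3 = 3 + d**2)
Q(L, Y) = 832 (Q(L, Y) = 24 - 4*(-202) = 24 + 808 = 832)
M(t) = 2*t (M(t) = t + t = 2*t)
M(l(5)) - (-1)*Q(165, 139) = 2*(3 + 5**2) - (-1)*832 = 2*(3 + 25) - 1*(-832) = 2*28 + 832 = 56 + 832 = 888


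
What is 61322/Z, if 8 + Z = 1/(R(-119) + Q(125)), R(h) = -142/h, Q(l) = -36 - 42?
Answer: -560483080/73239 ≈ -7652.8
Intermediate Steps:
Q(l) = -78
Z = -73239/9140 (Z = -8 + 1/(-142/(-119) - 78) = -8 + 1/(-142*(-1/119) - 78) = -8 + 1/(142/119 - 78) = -8 + 1/(-9140/119) = -8 - 119/9140 = -73239/9140 ≈ -8.0130)
61322/Z = 61322/(-73239/9140) = 61322*(-9140/73239) = -560483080/73239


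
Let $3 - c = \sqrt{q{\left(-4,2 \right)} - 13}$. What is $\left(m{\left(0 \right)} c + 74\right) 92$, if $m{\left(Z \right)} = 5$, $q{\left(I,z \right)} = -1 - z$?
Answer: $8188 - 1840 i \approx 8188.0 - 1840.0 i$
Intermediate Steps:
$c = 3 - 4 i$ ($c = 3 - \sqrt{\left(-1 - 2\right) - 13} = 3 - \sqrt{-3 - 13} = 3 - \sqrt{-16} = 3 - 4 i \approx 3.0 - 4.0 i$)
$\left(m{\left(0 \right)} c + 74\right) 92 = \left(5 \left(3 - 4 i\right) + 74\right) 92 = \left(\left(15 - 20 i\right) + 74\right) 92 = \left(89 - 20 i\right) 92 = 8188 - 1840 i$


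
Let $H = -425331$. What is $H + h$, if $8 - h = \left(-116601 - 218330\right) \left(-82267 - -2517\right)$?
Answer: $-26711172573$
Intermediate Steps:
$h = -26710747242$ ($h = 8 - \left(-116601 - 218330\right) \left(-82267 - -2517\right) = 8 - - 334931 \left(-82267 + \left(-187 + 2704\right)\right) = 8 - - 334931 \left(-82267 + 2517\right) = 8 - \left(-334931\right) \left(-79750\right) = 8 - 26710747250 = -26710747242$)
$H + h = -425331 - 26710747242 = -26711172573$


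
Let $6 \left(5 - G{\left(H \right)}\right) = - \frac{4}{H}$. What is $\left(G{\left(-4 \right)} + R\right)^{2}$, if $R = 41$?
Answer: $\frac{75625}{36} \approx 2100.7$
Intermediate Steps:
$G{\left(H \right)} = 5 + \frac{2}{3 H}$ ($G{\left(H \right)} = 5 - \frac{\left(-4\right) \frac{1}{H}}{6} = 5 + \frac{2}{3 H}$)
$\left(G{\left(-4 \right)} + R\right)^{2} = \left(\left(5 + \frac{2}{3 \left(-4\right)}\right) + 41\right)^{2} = \left(\left(5 + \frac{2}{3} \left(- \frac{1}{4}\right)\right) + 41\right)^{2} = \left(\left(5 - \frac{1}{6}\right) + 41\right)^{2} = \left(\frac{29}{6} + 41\right)^{2} = \left(\frac{275}{6}\right)^{2} = \frac{75625}{36}$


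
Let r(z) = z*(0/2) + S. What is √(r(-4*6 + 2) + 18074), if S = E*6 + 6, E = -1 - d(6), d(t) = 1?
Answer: 2*√4517 ≈ 134.42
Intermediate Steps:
E = -2 (E = -1 - 1*1 = -1 - 1 = -2)
S = -6 (S = -2*6 + 6 = -12 + 6 = -6)
r(z) = -6 (r(z) = z*(0/2) - 6 = z*(0*(½)) - 6 = z*0 - 6 = 0 - 6 = -6)
√(r(-4*6 + 2) + 18074) = √(-6 + 18074) = √18068 = 2*√4517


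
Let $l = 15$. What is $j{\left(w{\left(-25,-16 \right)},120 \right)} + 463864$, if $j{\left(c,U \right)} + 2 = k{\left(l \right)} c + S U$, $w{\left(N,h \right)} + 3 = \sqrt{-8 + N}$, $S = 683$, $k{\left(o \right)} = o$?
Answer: $545777 + 15 i \sqrt{33} \approx 5.4578 \cdot 10^{5} + 86.168 i$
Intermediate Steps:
$w{\left(N,h \right)} = -3 + \sqrt{-8 + N}$
$j{\left(c,U \right)} = -2 + 15 c + 683 U$ ($j{\left(c,U \right)} = -2 + \left(15 c + 683 U\right) = -2 + 15 c + 683 U$)
$j{\left(w{\left(-25,-16 \right)},120 \right)} + 463864 = \left(-2 + 15 \left(-3 + \sqrt{-8 - 25}\right) + 683 \cdot 120\right) + 463864 = \left(-2 + 15 \left(-3 + \sqrt{-33}\right) + 81960\right) + 463864 = \left(-2 + 15 \left(-3 + i \sqrt{33}\right) + 81960\right) + 463864 = \left(-2 - \left(45 - 15 i \sqrt{33}\right) + 81960\right) + 463864 = \left(81913 + 15 i \sqrt{33}\right) + 463864 = 545777 + 15 i \sqrt{33}$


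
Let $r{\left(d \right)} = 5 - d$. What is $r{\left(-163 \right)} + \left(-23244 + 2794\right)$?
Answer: $-20282$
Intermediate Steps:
$r{\left(-163 \right)} + \left(-23244 + 2794\right) = \left(5 - -163\right) + \left(-23244 + 2794\right) = \left(5 + 163\right) - 20450 = 168 - 20450 = -20282$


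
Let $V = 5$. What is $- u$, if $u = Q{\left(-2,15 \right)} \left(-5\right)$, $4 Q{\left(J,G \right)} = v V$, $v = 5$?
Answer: $\frac{125}{4} \approx 31.25$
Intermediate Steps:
$Q{\left(J,G \right)} = \frac{25}{4}$ ($Q{\left(J,G \right)} = \frac{5 \cdot 5}{4} = \frac{1}{4} \cdot 25 = \frac{25}{4}$)
$u = - \frac{125}{4}$ ($u = \frac{25}{4} \left(-5\right) = - \frac{125}{4} \approx -31.25$)
$- u = \left(-1\right) \left(- \frac{125}{4}\right) = \frac{125}{4}$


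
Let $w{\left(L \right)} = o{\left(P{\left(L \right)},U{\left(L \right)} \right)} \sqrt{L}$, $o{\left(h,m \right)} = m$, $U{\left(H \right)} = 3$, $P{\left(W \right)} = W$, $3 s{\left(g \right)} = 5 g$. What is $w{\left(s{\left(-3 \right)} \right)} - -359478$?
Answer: $359478 + 3 i \sqrt{5} \approx 3.5948 \cdot 10^{5} + 6.7082 i$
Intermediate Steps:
$s{\left(g \right)} = \frac{5 g}{3}$
$w{\left(L \right)} = 3 \sqrt{L}$
$w{\left(s{\left(-3 \right)} \right)} - -359478 = 3 \sqrt{\frac{5}{3} \left(-3\right)} - -359478 = 3 \sqrt{-5} + 359478 = 3 i \sqrt{5} + 359478 = 359478 + 3 i \sqrt{5}$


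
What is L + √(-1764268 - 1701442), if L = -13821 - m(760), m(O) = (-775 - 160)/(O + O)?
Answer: -4201397/304 + I*√3465710 ≈ -13820.0 + 1861.6*I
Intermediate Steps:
m(O) = -935/(2*O) (m(O) = -935*1/(2*O) = -935/(2*O))
L = -4201397/304 (L = -13821 - (-935)/(2*760) = -13821 - 1*(-187/304) = -13821 + 187/304 = -4201397/304 ≈ -13820.)
L + √(-1764268 - 1701442) = -4201397/304 + √(-1764268 - 1701442) = -4201397/304 + √(-3465710) = -4201397/304 + I*√3465710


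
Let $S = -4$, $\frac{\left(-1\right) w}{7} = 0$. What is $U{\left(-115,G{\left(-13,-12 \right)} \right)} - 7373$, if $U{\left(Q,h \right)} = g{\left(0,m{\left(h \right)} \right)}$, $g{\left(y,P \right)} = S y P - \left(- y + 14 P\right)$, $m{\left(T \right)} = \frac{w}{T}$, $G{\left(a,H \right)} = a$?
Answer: $-7373$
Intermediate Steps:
$w = 0$ ($w = \left(-7\right) 0 = 0$)
$m{\left(T \right)} = 0$ ($m{\left(T \right)} = \frac{0}{T} = 0$)
$g{\left(y,P \right)} = y - 14 P - 4 P y$ ($g{\left(y,P \right)} = - 4 y P - \left(- y + 14 P\right) = - 4 P y - \left(- y + 14 P\right) = y - 14 P - 4 P y$)
$U{\left(Q,h \right)} = 0$ ($U{\left(Q,h \right)} = 0 - 0 - 0 \cdot 0 = 0 + 0 + 0 = 0$)
$U{\left(-115,G{\left(-13,-12 \right)} \right)} - 7373 = 0 - 7373 = -7373$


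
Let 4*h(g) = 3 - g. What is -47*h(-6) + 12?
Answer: -375/4 ≈ -93.750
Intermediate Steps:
h(g) = 3/4 - g/4 (h(g) = (3 - g)/4 = 3/4 - g/4)
-47*h(-6) + 12 = -47*(3/4 - 1/4*(-6)) + 12 = -47*(3/4 + 3/2) + 12 = -47*9/4 + 12 = -423/4 + 12 = -375/4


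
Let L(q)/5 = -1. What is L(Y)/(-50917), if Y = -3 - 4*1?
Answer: 5/50917 ≈ 9.8199e-5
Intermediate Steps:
Y = -7 (Y = -3 - 4 = -7)
L(q) = -5 (L(q) = 5*(-1) = -5)
L(Y)/(-50917) = -5/(-50917) = -5*(-1/50917) = 5/50917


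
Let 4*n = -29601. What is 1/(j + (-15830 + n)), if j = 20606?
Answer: -4/10497 ≈ -0.00038106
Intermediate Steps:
n = -29601/4 (n = (¼)*(-29601) = -29601/4 ≈ -7400.3)
1/(j + (-15830 + n)) = 1/(20606 + (-15830 - 29601/4)) = 1/(20606 - 92921/4) = 1/(-10497/4) = -4/10497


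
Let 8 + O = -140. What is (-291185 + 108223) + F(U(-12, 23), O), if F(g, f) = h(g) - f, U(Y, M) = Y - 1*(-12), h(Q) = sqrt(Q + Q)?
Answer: -182814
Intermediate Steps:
O = -148 (O = -8 - 140 = -148)
h(Q) = sqrt(2)*sqrt(Q) (h(Q) = sqrt(2*Q) = sqrt(2)*sqrt(Q))
U(Y, M) = 12 + Y (U(Y, M) = Y + 12 = 12 + Y)
F(g, f) = -f + sqrt(2)*sqrt(g) (F(g, f) = sqrt(2)*sqrt(g) - f = -f + sqrt(2)*sqrt(g))
(-291185 + 108223) + F(U(-12, 23), O) = (-291185 + 108223) + (-1*(-148) + sqrt(2)*sqrt(12 - 12)) = -182962 + (148 + sqrt(2)*sqrt(0)) = -182962 + (148 + sqrt(2)*0) = -182962 + (148 + 0) = -182962 + 148 = -182814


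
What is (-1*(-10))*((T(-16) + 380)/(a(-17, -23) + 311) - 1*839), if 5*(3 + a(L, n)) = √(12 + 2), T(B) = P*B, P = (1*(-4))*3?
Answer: -1418111610/169399 - 14300*√14/1185793 ≈ -8371.5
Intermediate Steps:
P = -12 (P = -4*3 = -12)
T(B) = -12*B
a(L, n) = -3 + √14/5 (a(L, n) = -3 + √(12 + 2)/5 = -3 + √14/5)
(-1*(-10))*((T(-16) + 380)/(a(-17, -23) + 311) - 1*839) = (-1*(-10))*((-12*(-16) + 380)/((-3 + √14/5) + 311) - 1*839) = 10*((192 + 380)/(308 + √14/5) - 839) = 10*(572/(308 + √14/5) - 839) = 10*(-839 + 572/(308 + √14/5)) = -8390 + 5720/(308 + √14/5)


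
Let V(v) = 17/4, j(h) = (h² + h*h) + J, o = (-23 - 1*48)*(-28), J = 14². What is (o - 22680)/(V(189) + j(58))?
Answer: -11824/3959 ≈ -2.9866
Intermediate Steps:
J = 196
o = 1988 (o = (-23 - 48)*(-28) = -71*(-28) = 1988)
j(h) = 196 + 2*h² (j(h) = (h² + h*h) + 196 = (h² + h²) + 196 = 2*h² + 196 = 196 + 2*h²)
V(v) = 17/4 (V(v) = 17*(¼) = 17/4)
(o - 22680)/(V(189) + j(58)) = (1988 - 22680)/(17/4 + (196 + 2*58²)) = -20692/(17/4 + (196 + 2*3364)) = -20692/(17/4 + (196 + 6728)) = -20692/(17/4 + 6924) = -20692/27713/4 = -20692*4/27713 = -11824/3959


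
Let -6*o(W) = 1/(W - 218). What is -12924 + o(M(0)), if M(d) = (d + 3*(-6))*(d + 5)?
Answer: -23883551/1848 ≈ -12924.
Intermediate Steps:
M(d) = (-18 + d)*(5 + d) (M(d) = (d - 18)*(5 + d) = (-18 + d)*(5 + d))
o(W) = -1/(6*(-218 + W)) (o(W) = -1/(6*(W - 218)) = -1/(6*(-218 + W)))
-12924 + o(M(0)) = -12924 - 1/(-1308 + 6*(-90 + 0² - 13*0)) = -12924 - 1/(-1308 + 6*(-90 + 0 + 0)) = -12924 - 1/(-1308 + 6*(-90)) = -12924 - 1/(-1308 - 540) = -12924 - 1/(-1848) = -12924 - 1*(-1/1848) = -12924 + 1/1848 = -23883551/1848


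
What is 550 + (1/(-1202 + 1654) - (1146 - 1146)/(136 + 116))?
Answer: 248601/452 ≈ 550.00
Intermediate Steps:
550 + (1/(-1202 + 1654) - (1146 - 1146)/(136 + 116)) = 550 + (1/452 - 0/252) = 550 + (1/452 - 1*0) = 550 + (1/452 + 0) = 550 + 1/452 = 248601/452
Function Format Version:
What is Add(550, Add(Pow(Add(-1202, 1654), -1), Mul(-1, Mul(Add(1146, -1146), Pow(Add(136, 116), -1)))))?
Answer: Rational(248601, 452) ≈ 550.00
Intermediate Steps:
Add(550, Add(Pow(Add(-1202, 1654), -1), Mul(-1, Mul(Add(1146, -1146), Pow(Add(136, 116), -1))))) = Add(550, Add(Pow(452, -1), Mul(-1, Mul(0, Pow(252, -1))))) = Add(550, Add(Rational(1, 452), Mul(-1, Mul(0, Rational(1, 252))))) = Add(550, Add(Rational(1, 452), Mul(-1, 0))) = Add(550, Add(Rational(1, 452), 0)) = Add(550, Rational(1, 452)) = Rational(248601, 452)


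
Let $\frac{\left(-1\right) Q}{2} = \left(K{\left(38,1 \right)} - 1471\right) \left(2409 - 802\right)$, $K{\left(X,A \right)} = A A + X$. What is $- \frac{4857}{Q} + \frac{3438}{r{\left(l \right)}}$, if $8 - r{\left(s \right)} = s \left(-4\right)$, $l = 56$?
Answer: $\frac{1977761175}{133470992} \approx 14.818$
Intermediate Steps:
$K{\left(X,A \right)} = X + A^{2}$ ($K{\left(X,A \right)} = A^{2} + X = X + A^{2}$)
$r{\left(s \right)} = 8 + 4 s$ ($r{\left(s \right)} = 8 - s \left(-4\right) = 8 - - 4 s = 8 + 4 s$)
$Q = 4602448$ ($Q = - 2 \left(\left(38 + 1^{2}\right) - 1471\right) \left(2409 - 802\right) = - 2 \left(\left(38 + 1\right) - 1471\right) 1607 = - 2 \left(39 - 1471\right) 1607 = - 2 \left(\left(-1432\right) 1607\right) = \left(-2\right) \left(-2301224\right) = 4602448$)
$- \frac{4857}{Q} + \frac{3438}{r{\left(l \right)}} = - \frac{4857}{4602448} + \frac{3438}{8 + 4 \cdot 56} = \left(-4857\right) \frac{1}{4602448} + \frac{3438}{8 + 224} = - \frac{4857}{4602448} + \frac{3438}{232} = - \frac{4857}{4602448} + 3438 \cdot \frac{1}{232} = - \frac{4857}{4602448} + \frac{1719}{116} = \frac{1977761175}{133470992}$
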